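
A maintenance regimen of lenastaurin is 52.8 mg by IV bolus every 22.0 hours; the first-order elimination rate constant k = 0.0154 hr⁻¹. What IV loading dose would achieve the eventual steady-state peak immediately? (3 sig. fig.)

Accumulation ratio R = 1 / (1 − e^(−kτ)) = 1 / (1 − e^(−0.01540×22.0)) = 1 / (1 − 0.7126) = 3.480
Loading dose = maintenance dose × R = 52.8 × 3.480 ≈ 184 mg

184 mg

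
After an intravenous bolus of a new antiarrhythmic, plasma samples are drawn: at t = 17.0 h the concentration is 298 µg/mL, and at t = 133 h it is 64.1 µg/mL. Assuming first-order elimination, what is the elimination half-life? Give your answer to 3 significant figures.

52.3 hours

k = ln(C₁/C₂) / (t₂ − t₁) = ln(298/64.1) / (133 − 17.0)
  = 1.537 / 116.0 = 0.01325 h⁻¹
t½ = ln 2 / k = ln 2 / 0.01325 ≈ 52.3 hours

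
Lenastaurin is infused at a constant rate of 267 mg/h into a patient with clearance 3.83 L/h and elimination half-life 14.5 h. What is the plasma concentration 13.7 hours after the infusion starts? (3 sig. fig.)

33.5 µg/mL

Css = rate / CL = 267 / 3.83 = 69.71 µg/mL
k = ln 2 / 14.5 = 0.04780 h⁻¹
C(t) = Css (1 − e^(−kt)) = 69.71 × (1 − e^(−0.6549)) = 69.71 × 0.4805 ≈ 33.5 µg/mL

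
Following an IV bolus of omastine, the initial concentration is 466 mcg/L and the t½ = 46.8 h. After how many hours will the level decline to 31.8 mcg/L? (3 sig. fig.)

181 hours

k = ln 2 / 46.8 = 0.01481 h⁻¹
C(t) = C₀ e^(−kt)  ⇒  t = ln(C₀/C) / k
t = ln(466/31.8) / 0.01481 = 2.685 / 0.01481 ≈ 181 hours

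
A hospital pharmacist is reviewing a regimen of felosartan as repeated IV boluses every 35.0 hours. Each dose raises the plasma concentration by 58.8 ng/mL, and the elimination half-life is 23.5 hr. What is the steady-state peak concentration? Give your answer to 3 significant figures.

91.3 ng/mL

k = ln 2 / 23.5 = 0.02950 hr⁻¹
Fraction remaining after one interval: e^(−kτ) = e^(−0.02950 × 35.0) = 0.3562
R = 1 / (1 − 0.3562) = 1.553
Css,max = 58.8 × 1.553 ≈ 91.3 ng/mL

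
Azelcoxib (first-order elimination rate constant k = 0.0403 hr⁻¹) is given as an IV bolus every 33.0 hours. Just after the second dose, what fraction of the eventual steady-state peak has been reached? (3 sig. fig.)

0.930

f_n = 1 − e^(−nkτ) = 1 − e^(−2 × 0.04030 × 33.0) = 1 − e^(−2.660) = 1 − 0.06996 ≈ 0.930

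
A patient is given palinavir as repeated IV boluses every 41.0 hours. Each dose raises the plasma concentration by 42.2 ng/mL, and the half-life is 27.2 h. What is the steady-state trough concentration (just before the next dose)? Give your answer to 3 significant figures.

22.9 ng/mL

k = ln 2 / 27.2 = 0.02548 h⁻¹
Fraction remaining after one interval: e^(−kτ) = e^(−0.02548 × 41.0) = 0.3518
R = 1 / (1 − 0.3518) = 1.543
Css,max = 42.2 × 1.543 = 65.10 ng/mL
Css,min = Css,max × e^(−kτ) = 65.10 × 0.3518 ≈ 22.9 ng/mL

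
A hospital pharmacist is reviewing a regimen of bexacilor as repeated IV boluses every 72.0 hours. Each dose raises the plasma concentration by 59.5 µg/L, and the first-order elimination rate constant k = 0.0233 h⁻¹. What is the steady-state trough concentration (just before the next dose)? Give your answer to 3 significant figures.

13.7 µg/L

Fraction remaining after one interval: e^(−kτ) = e^(−0.02330 × 72.0) = 0.1868
R = 1 / (1 − 0.1868) = 1.230
Css,max = 59.5 × 1.230 = 73.17 µg/L
Css,min = Css,max × e^(−kτ) = 73.17 × 0.1868 ≈ 13.7 µg/L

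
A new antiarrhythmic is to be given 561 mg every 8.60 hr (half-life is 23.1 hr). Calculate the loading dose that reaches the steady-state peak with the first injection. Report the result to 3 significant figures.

2470 mg

k = ln 2 / 23.1 = 0.03001 hr⁻¹
Accumulation ratio R = 1 / (1 − e^(−kτ)) = 1 / (1 − e^(−0.03001×8.60)) = 1 / (1 − 0.7726) = 4.397
Loading dose = maintenance dose × R = 561 × 4.397 ≈ 2470 mg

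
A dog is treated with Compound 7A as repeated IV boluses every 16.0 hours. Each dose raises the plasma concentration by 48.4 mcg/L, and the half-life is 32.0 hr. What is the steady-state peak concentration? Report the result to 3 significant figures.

165 mcg/L

k = ln 2 / 32.0 = 0.02166 hr⁻¹
Fraction remaining after one interval: e^(−kτ) = e^(−0.02166 × 16.0) = 0.7071
R = 1 / (1 − 0.7071) = 3.414
Css,max = 48.4 × 3.414 ≈ 165 mcg/L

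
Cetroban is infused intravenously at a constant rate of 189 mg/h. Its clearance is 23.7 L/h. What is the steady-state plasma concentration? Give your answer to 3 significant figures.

Css = infusion rate / CL = 189 / 23.7 ≈ 7.97 mg/L

7.97 mg/L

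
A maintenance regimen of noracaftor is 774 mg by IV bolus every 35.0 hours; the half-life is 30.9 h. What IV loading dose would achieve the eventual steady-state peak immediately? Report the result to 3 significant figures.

k = ln 2 / 30.9 = 0.02243 h⁻¹
Accumulation ratio R = 1 / (1 − e^(−kτ)) = 1 / (1 − e^(−0.02243×35.0)) = 1 / (1 − 0.4561) = 1.838
Loading dose = maintenance dose × R = 774 × 1.838 ≈ 1420 mg

1420 mg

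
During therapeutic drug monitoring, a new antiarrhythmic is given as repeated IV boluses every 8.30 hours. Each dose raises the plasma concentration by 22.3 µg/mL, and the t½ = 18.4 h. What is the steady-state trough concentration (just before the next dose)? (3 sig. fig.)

60.8 µg/mL

k = ln 2 / 18.4 = 0.03767 h⁻¹
Fraction remaining after one interval: e^(−kτ) = e^(−0.03767 × 8.30) = 0.7315
R = 1 / (1 − 0.7315) = 3.724
Css,max = 22.3 × 3.724 = 83.05 µg/mL
Css,min = Css,max × e^(−kτ) = 83.05 × 0.7315 ≈ 60.8 µg/mL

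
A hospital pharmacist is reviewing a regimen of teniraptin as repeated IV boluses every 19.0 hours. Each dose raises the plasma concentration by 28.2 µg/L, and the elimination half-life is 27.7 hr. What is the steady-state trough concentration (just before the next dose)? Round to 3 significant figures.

k = ln 2 / 27.7 = 0.02502 hr⁻¹
Fraction remaining after one interval: e^(−kτ) = e^(−0.02502 × 19.0) = 0.6216
R = 1 / (1 − 0.6216) = 2.643
Css,max = 28.2 × 2.643 = 74.53 µg/L
Css,min = Css,max × e^(−kτ) = 74.53 × 0.6216 ≈ 46.3 µg/L

46.3 µg/L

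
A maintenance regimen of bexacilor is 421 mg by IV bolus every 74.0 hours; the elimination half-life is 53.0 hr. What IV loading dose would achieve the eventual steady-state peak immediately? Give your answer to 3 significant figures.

k = ln 2 / 53.0 = 0.01308 hr⁻¹
Accumulation ratio R = 1 / (1 − e^(−kτ)) = 1 / (1 − e^(−0.01308×74.0)) = 1 / (1 − 0.3799) = 1.613
Loading dose = maintenance dose × R = 421 × 1.613 ≈ 679 mg

679 mg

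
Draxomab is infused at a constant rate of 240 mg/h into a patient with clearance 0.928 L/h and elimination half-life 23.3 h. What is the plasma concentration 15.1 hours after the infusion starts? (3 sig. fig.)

93.6 mg/L

Css = rate / CL = 240 / 0.928 = 258.6 mg/L
k = ln 2 / 23.3 = 0.02975 h⁻¹
C(t) = Css (1 − e^(−kt)) = 258.6 × (1 − e^(−0.4492)) = 258.6 × 0.3619 ≈ 93.6 mg/L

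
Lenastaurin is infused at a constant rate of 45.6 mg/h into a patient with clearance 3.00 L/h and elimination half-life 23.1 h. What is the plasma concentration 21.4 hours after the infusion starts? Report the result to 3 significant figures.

7.20 µg/mL

Css = rate / CL = 45.6 / 3.00 = 15.20 µg/mL
k = ln 2 / 23.1 = 0.03001 h⁻¹
C(t) = Css (1 − e^(−kt)) = 15.20 × (1 − e^(−0.6421)) = 15.20 × 0.4738 ≈ 7.20 µg/mL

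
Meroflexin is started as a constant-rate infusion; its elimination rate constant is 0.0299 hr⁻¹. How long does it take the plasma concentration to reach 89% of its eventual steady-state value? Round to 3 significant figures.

73.8 hours

f = 1 − e^(−kt)  ⇒  t = −ln(1 − f) / k
t = −ln(1 − 0.89) / 0.02990 = 2.207 / 0.02990 ≈ 73.8 hours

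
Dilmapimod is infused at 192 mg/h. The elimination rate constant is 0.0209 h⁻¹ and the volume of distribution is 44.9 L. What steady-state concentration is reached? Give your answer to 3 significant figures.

205 mg/L

CL = k · V = 0.0209 × 44.9 = 0.9384 L/h
Css = rate / CL = 192 / 0.9384 ≈ 205 mg/L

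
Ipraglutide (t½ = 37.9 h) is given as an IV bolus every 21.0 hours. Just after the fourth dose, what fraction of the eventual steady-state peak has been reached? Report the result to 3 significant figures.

0.785

k = ln 2 / 37.9 = 0.01829 h⁻¹
f_n = 1 − e^(−nkτ) = 1 − e^(−4 × 0.01829 × 21.0) = 1 − e^(−1.536) = 1 − 0.2152 ≈ 0.785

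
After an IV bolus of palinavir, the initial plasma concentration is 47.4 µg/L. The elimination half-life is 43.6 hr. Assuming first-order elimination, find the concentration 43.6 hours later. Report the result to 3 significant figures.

23.7 µg/L

k = ln 2 / 43.6 = 0.01590 hr⁻¹
C(t) = C₀ e^(−kt) = 47.4 × e^(−0.01590 × 43.6) = 47.4 × e^(−0.6931) = 47.4 × 0.5000 ≈ 23.7 µg/L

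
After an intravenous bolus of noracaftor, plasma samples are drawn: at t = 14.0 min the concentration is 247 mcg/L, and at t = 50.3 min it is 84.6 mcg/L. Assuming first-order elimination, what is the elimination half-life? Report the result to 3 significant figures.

23.5 minutes

k = ln(C₁/C₂) / (t₂ − t₁) = ln(247/84.6) / (50.3 − 14.0)
  = 1.071 / 36.30 = 0.02952 min⁻¹
t½ = ln 2 / k = ln 2 / 0.02952 ≈ 23.5 minutes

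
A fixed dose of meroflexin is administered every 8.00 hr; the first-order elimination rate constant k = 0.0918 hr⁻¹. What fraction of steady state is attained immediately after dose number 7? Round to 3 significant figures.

f_n = 1 − e^(−nkτ) = 1 − e^(−7 × 0.09180 × 8.00) = 1 − e^(−5.141) = 1 − 0.005853 ≈ 0.994

0.994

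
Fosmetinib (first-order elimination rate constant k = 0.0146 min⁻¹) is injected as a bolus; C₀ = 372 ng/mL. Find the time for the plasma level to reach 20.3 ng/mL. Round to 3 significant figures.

199 minutes

C(t) = C₀ e^(−kt)  ⇒  t = ln(C₀/C) / k
t = ln(372/20.3) / 0.01460 = 2.908 / 0.01460 ≈ 199 minutes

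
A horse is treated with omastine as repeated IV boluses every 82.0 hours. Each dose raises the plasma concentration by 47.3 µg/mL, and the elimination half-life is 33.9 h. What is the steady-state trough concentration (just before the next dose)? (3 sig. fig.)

k = ln 2 / 33.9 = 0.02045 h⁻¹
Fraction remaining after one interval: e^(−kτ) = e^(−0.02045 × 82.0) = 0.1870
R = 1 / (1 − 0.1870) = 1.230
Css,max = 47.3 × 1.230 = 58.18 µg/mL
Css,min = Css,max × e^(−kτ) = 58.18 × 0.1870 ≈ 10.9 µg/mL

10.9 µg/mL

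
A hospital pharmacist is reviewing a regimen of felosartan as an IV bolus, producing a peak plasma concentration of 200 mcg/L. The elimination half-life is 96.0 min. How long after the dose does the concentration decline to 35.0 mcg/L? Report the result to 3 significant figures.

241 minutes

k = ln 2 / 96.0 = 0.007220 min⁻¹
C(t) = C₀ e^(−kt)  ⇒  t = ln(C₀/C) / k
t = ln(200/35.0) / 0.007220 = 1.743 / 0.007220 ≈ 241 minutes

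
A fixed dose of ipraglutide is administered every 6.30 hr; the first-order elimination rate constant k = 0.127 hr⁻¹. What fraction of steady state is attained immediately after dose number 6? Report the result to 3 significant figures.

0.992

f_n = 1 − e^(−nkτ) = 1 − e^(−6 × 0.1270 × 6.30) = 1 − e^(−4.801) = 1 − 0.008225 ≈ 0.992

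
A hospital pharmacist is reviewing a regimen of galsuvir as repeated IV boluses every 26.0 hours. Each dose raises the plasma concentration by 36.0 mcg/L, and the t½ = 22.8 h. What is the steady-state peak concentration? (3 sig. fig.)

k = ln 2 / 22.8 = 0.03040 h⁻¹
Fraction remaining after one interval: e^(−kτ) = e^(−0.03040 × 26.0) = 0.4536
R = 1 / (1 − 0.4536) = 1.830
Css,max = 36.0 × 1.830 ≈ 65.9 mcg/L

65.9 mcg/L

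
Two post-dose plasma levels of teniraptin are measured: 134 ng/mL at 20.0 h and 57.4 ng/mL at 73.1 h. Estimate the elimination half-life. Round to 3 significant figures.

k = ln(C₁/C₂) / (t₂ − t₁) = ln(134/57.4) / (73.1 − 20.0)
  = 0.8478 / 53.10 = 0.01597 h⁻¹
t½ = ln 2 / k = ln 2 / 0.01597 ≈ 43.4 hours

43.4 hours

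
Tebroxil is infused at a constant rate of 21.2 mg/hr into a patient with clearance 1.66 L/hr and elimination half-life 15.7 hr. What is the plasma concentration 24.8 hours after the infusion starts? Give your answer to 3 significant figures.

8.50 µg/mL

Css = rate / CL = 21.2 / 1.66 = 12.77 µg/mL
k = ln 2 / 15.7 = 0.04415 hr⁻¹
C(t) = Css (1 − e^(−kt)) = 12.77 × (1 − e^(−1.095)) = 12.77 × 0.6654 ≈ 8.50 µg/mL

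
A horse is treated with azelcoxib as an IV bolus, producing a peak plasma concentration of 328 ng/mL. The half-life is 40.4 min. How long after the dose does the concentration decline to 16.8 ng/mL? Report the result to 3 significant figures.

k = ln 2 / 40.4 = 0.01716 min⁻¹
C(t) = C₀ e^(−kt)  ⇒  t = ln(C₀/C) / k
t = ln(328/16.8) / 0.01716 = 2.972 / 0.01716 ≈ 173 minutes

173 minutes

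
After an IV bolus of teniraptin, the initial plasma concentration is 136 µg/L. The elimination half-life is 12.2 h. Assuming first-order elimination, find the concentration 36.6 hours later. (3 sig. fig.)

17.0 µg/L

k = ln 2 / 12.2 = 0.05682 h⁻¹
36.6 h is 3.000 half-lives, so C = 136 × (1/2)^3.000 = 136 × 0.1250 ≈ 17.0 µg/L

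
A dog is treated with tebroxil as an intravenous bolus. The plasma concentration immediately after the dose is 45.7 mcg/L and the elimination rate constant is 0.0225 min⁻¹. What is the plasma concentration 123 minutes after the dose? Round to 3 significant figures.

2.87 mcg/L

C(t) = C₀ e^(−kt) = 45.7 × e^(−0.02250 × 123) = 45.7 × e^(−2.768) = 45.7 × 0.06282 ≈ 2.87 mcg/L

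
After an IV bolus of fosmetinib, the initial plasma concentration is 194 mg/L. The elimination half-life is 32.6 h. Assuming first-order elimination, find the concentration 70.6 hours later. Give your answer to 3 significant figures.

k = ln 2 / 32.6 = 0.02126 h⁻¹
C(t) = C₀ e^(−kt) = 194 × e^(−0.02126 × 70.6) = 194 × e^(−1.501) = 194 × 0.2229 ≈ 43.2 mg/L

43.2 mg/L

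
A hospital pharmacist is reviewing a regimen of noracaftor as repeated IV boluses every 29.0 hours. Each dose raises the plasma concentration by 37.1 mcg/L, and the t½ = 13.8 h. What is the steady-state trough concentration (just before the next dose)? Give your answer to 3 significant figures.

k = ln 2 / 13.8 = 0.05023 h⁻¹
Fraction remaining after one interval: e^(−kτ) = e^(−0.05023 × 29.0) = 0.2330
R = 1 / (1 − 0.2330) = 1.304
Css,max = 37.1 × 1.304 = 48.37 mcg/L
Css,min = Css,max × e^(−kτ) = 48.37 × 0.2330 ≈ 11.3 mcg/L

11.3 mcg/L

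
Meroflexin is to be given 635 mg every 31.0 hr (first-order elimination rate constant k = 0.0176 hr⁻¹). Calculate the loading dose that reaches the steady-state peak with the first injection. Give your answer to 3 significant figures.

Accumulation ratio R = 1 / (1 − e^(−kτ)) = 1 / (1 − e^(−0.01760×31.0)) = 1 / (1 − 0.5795) = 2.378
Loading dose = maintenance dose × R = 635 × 2.378 ≈ 1510 mg

1510 mg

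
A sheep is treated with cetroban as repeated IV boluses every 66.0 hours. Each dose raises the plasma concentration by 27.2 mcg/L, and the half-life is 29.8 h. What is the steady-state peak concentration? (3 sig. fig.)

34.7 mcg/L

k = ln 2 / 29.8 = 0.02326 h⁻¹
Fraction remaining after one interval: e^(−kτ) = e^(−0.02326 × 66.0) = 0.2154
R = 1 / (1 − 0.2154) = 1.275
Css,max = 27.2 × 1.275 ≈ 34.7 mcg/L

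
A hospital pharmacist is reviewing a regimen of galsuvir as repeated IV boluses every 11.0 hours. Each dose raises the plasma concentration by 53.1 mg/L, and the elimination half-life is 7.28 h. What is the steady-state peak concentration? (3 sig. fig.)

k = ln 2 / 7.28 = 0.09521 h⁻¹
Fraction remaining after one interval: e^(−kτ) = e^(−0.09521 × 11.0) = 0.3509
R = 1 / (1 − 0.3509) = 1.541
Css,max = 53.1 × 1.541 ≈ 81.8 mg/L

81.8 mg/L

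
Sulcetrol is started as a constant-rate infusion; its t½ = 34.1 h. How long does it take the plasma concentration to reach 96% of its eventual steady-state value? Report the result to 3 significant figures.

158 hours

k = ln 2 / 34.1 = 0.02033 h⁻¹
f = 1 − e^(−kt)  ⇒  t = −ln(1 − f) / k
t = −ln(1 − 0.96) / 0.02033 = 3.219 / 0.02033 ≈ 158 hours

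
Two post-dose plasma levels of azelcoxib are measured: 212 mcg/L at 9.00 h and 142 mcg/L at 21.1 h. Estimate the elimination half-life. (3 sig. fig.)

k = ln(C₁/C₂) / (t₂ − t₁) = ln(212/142) / (21.1 − 9.00)
  = 0.4008 / 12.10 = 0.03312 h⁻¹
t½ = ln 2 / k = ln 2 / 0.03312 ≈ 20.9 hours

20.9 hours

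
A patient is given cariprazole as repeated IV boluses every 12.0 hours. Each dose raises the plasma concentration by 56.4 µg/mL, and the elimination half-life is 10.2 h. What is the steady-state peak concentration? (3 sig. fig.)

101 µg/mL

k = ln 2 / 10.2 = 0.06796 h⁻¹
Fraction remaining after one interval: e^(−kτ) = e^(−0.06796 × 12.0) = 0.4424
R = 1 / (1 − 0.4424) = 1.794
Css,max = 56.4 × 1.794 ≈ 101 µg/mL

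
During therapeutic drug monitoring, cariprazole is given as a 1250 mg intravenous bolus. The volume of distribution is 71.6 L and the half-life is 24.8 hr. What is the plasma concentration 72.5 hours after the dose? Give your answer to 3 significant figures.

C₀ = dose / V = 1250 / 71.6 = 17.46 µg/mL
k = ln 2 / 24.8 = 0.02795 hr⁻¹
C(t) = C₀ e^(−kt) = 17.46 × e^(−0.02795 × 72.5) = 17.46 × e^(−2.026) = 17.46 × 0.1318 ≈ 2.30 µg/mL

2.30 µg/mL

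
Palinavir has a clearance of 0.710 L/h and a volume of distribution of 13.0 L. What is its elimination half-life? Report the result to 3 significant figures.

12.7 hours

k = CL / V = 0.710 / 13.0 = 0.05462 h⁻¹
t½ = ln 2 / k = ln 2 / 0.05462 ≈ 12.7 hours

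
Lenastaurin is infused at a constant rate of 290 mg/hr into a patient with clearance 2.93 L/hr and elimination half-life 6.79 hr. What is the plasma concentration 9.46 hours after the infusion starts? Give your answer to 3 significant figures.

Css = rate / CL = 290 / 2.93 = 98.98 µg/mL
k = ln 2 / 6.79 = 0.1021 hr⁻¹
C(t) = Css (1 − e^(−kt)) = 98.98 × (1 − e^(−0.9657)) = 98.98 × 0.6193 ≈ 61.3 µg/mL

61.3 µg/mL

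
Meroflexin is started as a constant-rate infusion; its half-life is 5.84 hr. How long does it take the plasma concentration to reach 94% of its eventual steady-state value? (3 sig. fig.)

23.7 hours

k = ln 2 / 5.84 = 0.1187 hr⁻¹
f = 1 − e^(−kt)  ⇒  t = −ln(1 − f) / k
t = −ln(1 − 0.94) / 0.1187 = 2.813 / 0.1187 ≈ 23.7 hours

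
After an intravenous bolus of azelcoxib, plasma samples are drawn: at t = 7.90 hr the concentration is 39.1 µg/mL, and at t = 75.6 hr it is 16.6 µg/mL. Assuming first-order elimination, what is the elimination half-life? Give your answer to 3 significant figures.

k = ln(C₁/C₂) / (t₂ − t₁) = ln(39.1/16.6) / (75.6 − 7.90)
  = 0.8567 / 67.70 = 0.01265 hr⁻¹
t½ = ln 2 / k = ln 2 / 0.01265 ≈ 54.8 hours

54.8 hours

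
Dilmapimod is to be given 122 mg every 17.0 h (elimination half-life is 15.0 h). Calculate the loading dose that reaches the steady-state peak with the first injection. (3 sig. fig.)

224 mg

k = ln 2 / 15.0 = 0.04621 h⁻¹
Accumulation ratio R = 1 / (1 − e^(−kτ)) = 1 / (1 − e^(−0.04621×17.0)) = 1 / (1 − 0.4559) = 1.838
Loading dose = maintenance dose × R = 122 × 1.838 ≈ 224 mg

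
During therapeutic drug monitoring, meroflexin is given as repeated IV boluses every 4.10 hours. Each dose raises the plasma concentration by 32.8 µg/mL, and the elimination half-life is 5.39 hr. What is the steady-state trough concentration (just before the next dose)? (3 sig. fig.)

47.2 µg/mL

k = ln 2 / 5.39 = 0.1286 hr⁻¹
Fraction remaining after one interval: e^(−kτ) = e^(−0.1286 × 4.10) = 0.5902
R = 1 / (1 − 0.5902) = 2.440
Css,max = 32.8 × 2.440 = 80.04 µg/mL
Css,min = Css,max × e^(−kτ) = 80.04 × 0.5902 ≈ 47.2 µg/mL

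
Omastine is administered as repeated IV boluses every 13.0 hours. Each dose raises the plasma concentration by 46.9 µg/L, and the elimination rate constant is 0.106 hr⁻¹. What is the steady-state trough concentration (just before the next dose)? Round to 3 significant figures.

15.8 µg/L

Fraction remaining after one interval: e^(−kτ) = e^(−0.1060 × 13.0) = 0.2521
R = 1 / (1 − 0.2521) = 1.337
Css,max = 46.9 × 1.337 = 62.71 µg/L
Css,min = Css,max × e^(−kτ) = 62.71 × 0.2521 ≈ 15.8 µg/L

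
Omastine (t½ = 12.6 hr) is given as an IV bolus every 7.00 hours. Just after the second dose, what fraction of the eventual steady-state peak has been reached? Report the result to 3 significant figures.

k = ln 2 / 12.6 = 0.05501 hr⁻¹
f_n = 1 − e^(−nkτ) = 1 − e^(−2 × 0.05501 × 7.00) = 1 − e^(−0.7702) = 1 − 0.4629 ≈ 0.537

0.537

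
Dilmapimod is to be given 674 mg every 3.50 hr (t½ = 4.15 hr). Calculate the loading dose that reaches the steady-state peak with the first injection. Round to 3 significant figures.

k = ln 2 / 4.15 = 0.1670 hr⁻¹
Accumulation ratio R = 1 / (1 − e^(−kτ)) = 1 / (1 − e^(−0.1670×3.50)) = 1 / (1 − 0.5573) = 2.259
Loading dose = maintenance dose × R = 674 × 2.259 ≈ 1520 mg

1520 mg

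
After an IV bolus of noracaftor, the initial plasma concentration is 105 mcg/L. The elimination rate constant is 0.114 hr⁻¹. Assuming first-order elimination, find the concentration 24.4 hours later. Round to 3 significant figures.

C(t) = C₀ e^(−kt) = 105 × e^(−0.1140 × 24.4) = 105 × e^(−2.782) = 105 × 0.06194 ≈ 6.50 mcg/L

6.50 mcg/L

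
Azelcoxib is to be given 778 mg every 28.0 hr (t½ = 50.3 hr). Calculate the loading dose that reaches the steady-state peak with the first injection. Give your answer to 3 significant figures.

2430 mg

k = ln 2 / 50.3 = 0.01378 hr⁻¹
Accumulation ratio R = 1 / (1 − e^(−kτ)) = 1 / (1 − e^(−0.01378×28.0)) = 1 / (1 − 0.6799) = 3.124
Loading dose = maintenance dose × R = 778 × 3.124 ≈ 2430 mg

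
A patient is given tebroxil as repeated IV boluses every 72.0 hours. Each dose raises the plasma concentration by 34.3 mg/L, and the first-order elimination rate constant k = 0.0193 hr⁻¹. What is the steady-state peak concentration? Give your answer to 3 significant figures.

Fraction remaining after one interval: e^(−kτ) = e^(−0.01930 × 72.0) = 0.2492
R = 1 / (1 − 0.2492) = 1.332
Css,max = 34.3 × 1.332 ≈ 45.7 mg/L

45.7 mg/L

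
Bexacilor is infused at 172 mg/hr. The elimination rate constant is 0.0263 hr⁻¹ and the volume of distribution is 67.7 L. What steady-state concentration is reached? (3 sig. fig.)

CL = k · V = 0.0263 × 67.7 = 1.781 L/hr
Css = rate / CL = 172 / 1.781 ≈ 96.6 mg/L

96.6 mg/L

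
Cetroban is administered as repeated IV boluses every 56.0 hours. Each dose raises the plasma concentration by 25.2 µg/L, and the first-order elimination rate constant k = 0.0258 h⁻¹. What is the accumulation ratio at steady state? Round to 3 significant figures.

Fraction remaining after one interval: e^(−kτ) = e^(−0.02580 × 56.0) = 0.2358
R = 1 / (1 − 0.2358) = 1 / 0.7642 ≈ 1.31

1.31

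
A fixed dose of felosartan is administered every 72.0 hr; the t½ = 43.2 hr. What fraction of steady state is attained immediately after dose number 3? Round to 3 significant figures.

k = ln 2 / 43.2 = 0.01605 hr⁻¹
f_n = 1 − e^(−nkτ) = 1 − e^(−3 × 0.01605 × 72.0) = 1 − e^(−3.466) = 1 − 0.03125 ≈ 0.969

0.969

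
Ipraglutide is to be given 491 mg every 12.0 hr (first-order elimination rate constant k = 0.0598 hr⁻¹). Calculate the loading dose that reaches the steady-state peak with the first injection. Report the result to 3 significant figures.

959 mg

Accumulation ratio R = 1 / (1 − e^(−kτ)) = 1 / (1 − e^(−0.05980×12.0)) = 1 / (1 − 0.4879) = 1.953
Loading dose = maintenance dose × R = 491 × 1.953 ≈ 959 mg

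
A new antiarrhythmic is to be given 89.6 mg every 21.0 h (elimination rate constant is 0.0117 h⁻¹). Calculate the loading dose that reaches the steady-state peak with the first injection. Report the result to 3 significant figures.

411 mg

Accumulation ratio R = 1 / (1 − e^(−kτ)) = 1 / (1 − e^(−0.01170×21.0)) = 1 / (1 − 0.7822) = 4.590
Loading dose = maintenance dose × R = 89.6 × 4.590 ≈ 411 mg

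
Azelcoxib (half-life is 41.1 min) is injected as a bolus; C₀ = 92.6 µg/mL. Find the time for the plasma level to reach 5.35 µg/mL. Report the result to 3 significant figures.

k = ln 2 / 41.1 = 0.01686 min⁻¹
C(t) = C₀ e^(−kt)  ⇒  t = ln(C₀/C) / k
t = ln(92.6/5.35) / 0.01686 = 2.851 / 0.01686 ≈ 169 minutes

169 minutes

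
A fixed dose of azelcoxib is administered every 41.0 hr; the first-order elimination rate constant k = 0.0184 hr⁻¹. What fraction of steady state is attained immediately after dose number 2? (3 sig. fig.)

f_n = 1 − e^(−nkτ) = 1 − e^(−2 × 0.01840 × 41.0) = 1 − e^(−1.509) = 1 − 0.2212 ≈ 0.779

0.779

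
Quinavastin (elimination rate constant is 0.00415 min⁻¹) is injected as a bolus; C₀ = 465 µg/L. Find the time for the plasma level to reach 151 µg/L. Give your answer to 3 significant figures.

271 minutes

C(t) = C₀ e^(−kt)  ⇒  t = ln(C₀/C) / k
t = ln(465/151) / 0.004150 = 1.125 / 0.004150 ≈ 271 minutes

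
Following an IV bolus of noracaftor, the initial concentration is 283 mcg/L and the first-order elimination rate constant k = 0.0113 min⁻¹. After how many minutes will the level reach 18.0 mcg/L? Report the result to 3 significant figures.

C(t) = C₀ e^(−kt)  ⇒  t = ln(C₀/C) / k
t = ln(283/18.0) / 0.01130 = 2.755 / 0.01130 ≈ 244 minutes

244 minutes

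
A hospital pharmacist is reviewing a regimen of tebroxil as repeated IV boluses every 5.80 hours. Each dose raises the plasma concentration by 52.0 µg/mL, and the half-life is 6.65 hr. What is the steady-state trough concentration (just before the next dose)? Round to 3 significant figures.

62.6 µg/mL

k = ln 2 / 6.65 = 0.1042 hr⁻¹
Fraction remaining after one interval: e^(−kτ) = e^(−0.1042 × 5.80) = 0.5463
R = 1 / (1 − 0.5463) = 2.204
Css,max = 52.0 × 2.204 = 114.6 µg/mL
Css,min = Css,max × e^(−kτ) = 114.6 × 0.5463 ≈ 62.6 µg/mL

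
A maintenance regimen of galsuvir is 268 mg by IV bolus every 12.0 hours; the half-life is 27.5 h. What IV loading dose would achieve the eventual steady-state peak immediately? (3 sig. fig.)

1030 mg

k = ln 2 / 27.5 = 0.02521 h⁻¹
Accumulation ratio R = 1 / (1 − e^(−kτ)) = 1 / (1 − e^(−0.02521×12.0)) = 1 / (1 − 0.7390) = 3.831
Loading dose = maintenance dose × R = 268 × 3.831 ≈ 1030 mg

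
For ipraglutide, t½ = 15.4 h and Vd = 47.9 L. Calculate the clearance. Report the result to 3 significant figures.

2.16 L/h

k = ln 2 / t½ = ln 2 / 15.4 = 0.04501 h⁻¹
CL = k · V = 0.04501 × 47.9 ≈ 2.16 L/h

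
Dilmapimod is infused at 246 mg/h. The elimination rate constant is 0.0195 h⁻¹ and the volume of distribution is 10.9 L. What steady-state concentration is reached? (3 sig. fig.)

1160 mg/L

CL = k · V = 0.0195 × 10.9 = 0.2126 L/h
Css = rate / CL = 246 / 0.2126 ≈ 1160 mg/L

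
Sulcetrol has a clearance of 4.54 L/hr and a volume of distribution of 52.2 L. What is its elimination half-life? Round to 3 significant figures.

7.97 hours

k = CL / V = 4.54 / 52.2 = 0.08697 hr⁻¹
t½ = ln 2 / k = ln 2 / 0.08697 ≈ 7.97 hours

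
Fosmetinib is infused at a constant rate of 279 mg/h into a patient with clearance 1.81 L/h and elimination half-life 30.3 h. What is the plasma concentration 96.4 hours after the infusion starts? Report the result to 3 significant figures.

Css = rate / CL = 279 / 1.81 = 154.1 mg/L
k = ln 2 / 30.3 = 0.02288 h⁻¹
C(t) = Css (1 − e^(−kt)) = 154.1 × (1 − e^(−2.205)) = 154.1 × 0.8898 ≈ 137 mg/L

137 mg/L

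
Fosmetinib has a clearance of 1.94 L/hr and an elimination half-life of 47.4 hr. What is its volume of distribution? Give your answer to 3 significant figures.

133 L

k = ln 2 / t½ = ln 2 / 47.4 = 0.01462 hr⁻¹
V = CL / k = 1.94 / 0.01462 ≈ 133 L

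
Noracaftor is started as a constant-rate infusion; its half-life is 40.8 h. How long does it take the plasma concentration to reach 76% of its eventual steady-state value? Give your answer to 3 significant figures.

k = ln 2 / 40.8 = 0.01699 h⁻¹
f = 1 − e^(−kt)  ⇒  t = −ln(1 − f) / k
t = −ln(1 − 0.76) / 0.01699 = 1.427 / 0.01699 ≈ 84.0 hours

84.0 hours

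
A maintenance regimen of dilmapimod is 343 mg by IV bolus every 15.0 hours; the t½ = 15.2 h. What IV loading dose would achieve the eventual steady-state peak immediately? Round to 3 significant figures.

692 mg

k = ln 2 / 15.2 = 0.04560 h⁻¹
Accumulation ratio R = 1 / (1 − e^(−kτ)) = 1 / (1 − e^(−0.04560×15.0)) = 1 / (1 − 0.5046) = 2.018
Loading dose = maintenance dose × R = 343 × 2.018 ≈ 692 mg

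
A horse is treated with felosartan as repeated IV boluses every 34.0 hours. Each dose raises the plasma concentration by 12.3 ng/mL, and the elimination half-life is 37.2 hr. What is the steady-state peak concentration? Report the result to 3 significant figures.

k = ln 2 / 37.2 = 0.01863 hr⁻¹
Fraction remaining after one interval: e^(−kτ) = e^(−0.01863 × 34.0) = 0.5307
R = 1 / (1 − 0.5307) = 2.131
Css,max = 12.3 × 2.131 ≈ 26.2 ng/mL

26.2 ng/mL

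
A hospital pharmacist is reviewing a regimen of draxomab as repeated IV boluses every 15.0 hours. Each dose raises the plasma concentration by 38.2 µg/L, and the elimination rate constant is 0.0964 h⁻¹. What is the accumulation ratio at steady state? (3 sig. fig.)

Fraction remaining after one interval: e^(−kτ) = e^(−0.09640 × 15.0) = 0.2355
R = 1 / (1 − 0.2355) = 1 / 0.7645 ≈ 1.31

1.31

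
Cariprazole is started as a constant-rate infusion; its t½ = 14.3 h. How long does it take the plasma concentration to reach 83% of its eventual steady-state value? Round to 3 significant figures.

36.6 hours

k = ln 2 / 14.3 = 0.04847 h⁻¹
f = 1 − e^(−kt)  ⇒  t = −ln(1 − f) / k
t = −ln(1 − 0.83) / 0.04847 = 1.772 / 0.04847 ≈ 36.6 hours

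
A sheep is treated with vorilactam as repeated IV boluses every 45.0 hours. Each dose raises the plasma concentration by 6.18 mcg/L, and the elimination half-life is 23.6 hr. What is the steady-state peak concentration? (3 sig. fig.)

k = ln 2 / 23.6 = 0.02937 hr⁻¹
Fraction remaining after one interval: e^(−kτ) = e^(−0.02937 × 45.0) = 0.2667
R = 1 / (1 − 0.2667) = 1.364
Css,max = 6.18 × 1.364 ≈ 8.43 mcg/L

8.43 mcg/L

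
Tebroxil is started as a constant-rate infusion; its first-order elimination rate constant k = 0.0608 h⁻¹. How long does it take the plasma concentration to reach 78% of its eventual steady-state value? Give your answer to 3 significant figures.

24.9 hours

f = 1 − e^(−kt)  ⇒  t = −ln(1 − f) / k
t = −ln(1 − 0.78) / 0.06080 = 1.514 / 0.06080 ≈ 24.9 hours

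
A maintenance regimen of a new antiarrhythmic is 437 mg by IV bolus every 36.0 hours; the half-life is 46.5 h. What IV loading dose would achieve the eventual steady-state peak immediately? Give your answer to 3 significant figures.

1050 mg

k = ln 2 / 46.5 = 0.01491 h⁻¹
Accumulation ratio R = 1 / (1 − e^(−kτ)) = 1 / (1 − e^(−0.01491×36.0)) = 1 / (1 − 0.5847) = 2.408
Loading dose = maintenance dose × R = 437 × 2.408 ≈ 1050 mg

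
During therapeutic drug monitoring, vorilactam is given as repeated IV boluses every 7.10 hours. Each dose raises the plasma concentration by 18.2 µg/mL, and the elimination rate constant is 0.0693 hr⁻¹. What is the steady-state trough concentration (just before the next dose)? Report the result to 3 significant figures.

Fraction remaining after one interval: e^(−kτ) = e^(−0.06930 × 7.10) = 0.6114
R = 1 / (1 − 0.6114) = 2.573
Css,max = 18.2 × 2.573 = 46.83 µg/mL
Css,min = Css,max × e^(−kτ) = 46.83 × 0.6114 ≈ 28.6 µg/mL

28.6 µg/mL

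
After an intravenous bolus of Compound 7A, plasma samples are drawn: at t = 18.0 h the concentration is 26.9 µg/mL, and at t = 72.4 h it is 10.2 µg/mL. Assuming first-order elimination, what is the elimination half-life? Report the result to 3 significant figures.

k = ln(C₁/C₂) / (t₂ − t₁) = ln(26.9/10.2) / (72.4 − 18.0)
  = 0.9697 / 54.40 = 0.01783 h⁻¹
t½ = ln 2 / k = ln 2 / 0.01783 ≈ 38.9 hours

38.9 hours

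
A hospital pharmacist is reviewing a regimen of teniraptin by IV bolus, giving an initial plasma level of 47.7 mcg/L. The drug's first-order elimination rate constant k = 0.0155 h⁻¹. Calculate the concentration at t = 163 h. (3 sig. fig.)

C(t) = C₀ e^(−kt) = 47.7 × e^(−0.01550 × 163) = 47.7 × e^(−2.526) = 47.7 × 0.07994 ≈ 3.81 mcg/L

3.81 mcg/L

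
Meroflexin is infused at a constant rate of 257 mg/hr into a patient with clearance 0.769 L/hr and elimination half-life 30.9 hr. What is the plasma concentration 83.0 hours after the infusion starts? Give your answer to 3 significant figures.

Css = rate / CL = 257 / 0.769 = 334.2 µg/mL
k = ln 2 / 30.9 = 0.02243 hr⁻¹
C(t) = Css (1 − e^(−kt)) = 334.2 × (1 − e^(−1.862)) = 334.2 × 0.8446 ≈ 282 µg/mL

282 µg/mL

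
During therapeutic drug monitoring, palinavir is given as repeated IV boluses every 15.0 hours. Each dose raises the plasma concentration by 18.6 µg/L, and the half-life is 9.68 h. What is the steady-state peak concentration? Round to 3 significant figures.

k = ln 2 / 9.68 = 0.07161 h⁻¹
Fraction remaining after one interval: e^(−kτ) = e^(−0.07161 × 15.0) = 0.3416
R = 1 / (1 − 0.3416) = 1.519
Css,max = 18.6 × 1.519 ≈ 28.3 µg/L

28.3 µg/L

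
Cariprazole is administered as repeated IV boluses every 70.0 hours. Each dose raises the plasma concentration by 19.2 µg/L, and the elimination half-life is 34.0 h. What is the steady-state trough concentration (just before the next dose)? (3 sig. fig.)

6.06 µg/L

k = ln 2 / 34.0 = 0.02039 h⁻¹
Fraction remaining after one interval: e^(−kτ) = e^(−0.02039 × 70.0) = 0.2400
R = 1 / (1 − 0.2400) = 1.316
Css,max = 19.2 × 1.316 = 25.26 µg/L
Css,min = Css,max × e^(−kτ) = 25.26 × 0.2400 ≈ 6.06 µg/L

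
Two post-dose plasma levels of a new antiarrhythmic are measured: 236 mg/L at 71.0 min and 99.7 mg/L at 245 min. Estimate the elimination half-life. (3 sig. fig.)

k = ln(C₁/C₂) / (t₂ − t₁) = ln(236/99.7) / (245 − 71.0)
  = 0.8617 / 174.0 = 0.004952 min⁻¹
t½ = ln 2 / k = ln 2 / 0.004952 ≈ 140 minutes

140 minutes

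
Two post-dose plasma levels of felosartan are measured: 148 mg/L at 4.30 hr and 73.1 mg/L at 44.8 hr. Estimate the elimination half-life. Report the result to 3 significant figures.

k = ln(C₁/C₂) / (t₂ − t₁) = ln(148/73.1) / (44.8 − 4.30)
  = 0.7054 / 40.50 = 0.01742 hr⁻¹
t½ = ln 2 / k = ln 2 / 0.01742 ≈ 39.8 hours

39.8 hours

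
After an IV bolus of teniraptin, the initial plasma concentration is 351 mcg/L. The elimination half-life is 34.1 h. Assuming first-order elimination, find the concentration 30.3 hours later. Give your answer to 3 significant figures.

190 mcg/L

k = ln 2 / 34.1 = 0.02033 h⁻¹
C(t) = C₀ e^(−kt) = 351 × e^(−0.02033 × 30.3) = 351 × e^(−0.6159) = 351 × 0.5402 ≈ 190 mcg/L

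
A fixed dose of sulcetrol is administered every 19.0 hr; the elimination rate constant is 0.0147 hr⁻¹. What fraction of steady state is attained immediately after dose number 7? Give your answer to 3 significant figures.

0.858

f_n = 1 − e^(−nkτ) = 1 − e^(−7 × 0.01470 × 19.0) = 1 − e^(−1.955) = 1 − 0.1416 ≈ 0.858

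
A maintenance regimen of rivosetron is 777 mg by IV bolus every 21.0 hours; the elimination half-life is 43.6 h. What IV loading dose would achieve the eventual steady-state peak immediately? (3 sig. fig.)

k = ln 2 / 43.6 = 0.01590 h⁻¹
Accumulation ratio R = 1 / (1 − e^(−kτ)) = 1 / (1 − e^(−0.01590×21.0)) = 1 / (1 − 0.7162) = 3.523
Loading dose = maintenance dose × R = 777 × 3.523 ≈ 2740 mg

2740 mg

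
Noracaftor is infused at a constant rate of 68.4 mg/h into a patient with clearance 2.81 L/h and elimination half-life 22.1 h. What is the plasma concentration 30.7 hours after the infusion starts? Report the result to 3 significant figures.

15.0 mg/L

Css = rate / CL = 68.4 / 2.81 = 24.34 mg/L
k = ln 2 / 22.1 = 0.03136 h⁻¹
C(t) = Css (1 − e^(−kt)) = 24.34 × (1 − e^(−0.9629)) = 24.34 × 0.6182 ≈ 15.0 mg/L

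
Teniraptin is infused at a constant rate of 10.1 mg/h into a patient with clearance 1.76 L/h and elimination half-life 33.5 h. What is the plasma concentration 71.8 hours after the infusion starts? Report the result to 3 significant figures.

4.44 mg/L

Css = rate / CL = 10.1 / 1.76 = 5.739 mg/L
k = ln 2 / 33.5 = 0.02069 h⁻¹
C(t) = Css (1 − e^(−kt)) = 5.739 × (1 − e^(−1.486)) = 5.739 × 0.7736 ≈ 4.44 mg/L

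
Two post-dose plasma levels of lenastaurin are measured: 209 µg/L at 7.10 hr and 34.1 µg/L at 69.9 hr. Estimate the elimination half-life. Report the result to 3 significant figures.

24.0 hours

k = ln(C₁/C₂) / (t₂ − t₁) = ln(209/34.1) / (69.9 − 7.10)
  = 1.813 / 62.80 = 0.02887 hr⁻¹
t½ = ln 2 / k = ln 2 / 0.02887 ≈ 24.0 hours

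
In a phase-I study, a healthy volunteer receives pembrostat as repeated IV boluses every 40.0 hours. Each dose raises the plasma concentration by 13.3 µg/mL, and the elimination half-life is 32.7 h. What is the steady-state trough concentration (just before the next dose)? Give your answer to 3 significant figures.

9.96 µg/mL

k = ln 2 / 32.7 = 0.02120 h⁻¹
Fraction remaining after one interval: e^(−kτ) = e^(−0.02120 × 40.0) = 0.4283
R = 1 / (1 − 0.4283) = 1.749
Css,max = 13.3 × 1.749 = 23.26 µg/mL
Css,min = Css,max × e^(−kτ) = 23.26 × 0.4283 ≈ 9.96 µg/mL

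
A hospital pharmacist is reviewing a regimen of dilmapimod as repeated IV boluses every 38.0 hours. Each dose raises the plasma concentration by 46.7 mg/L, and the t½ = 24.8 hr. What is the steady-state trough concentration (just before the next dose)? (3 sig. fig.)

k = ln 2 / 24.8 = 0.02795 hr⁻¹
Fraction remaining after one interval: e^(−kτ) = e^(−0.02795 × 38.0) = 0.3457
R = 1 / (1 − 0.3457) = 1.528
Css,max = 46.7 × 1.528 = 71.38 mg/L
Css,min = Css,max × e^(−kτ) = 71.38 × 0.3457 ≈ 24.7 mg/L

24.7 mg/L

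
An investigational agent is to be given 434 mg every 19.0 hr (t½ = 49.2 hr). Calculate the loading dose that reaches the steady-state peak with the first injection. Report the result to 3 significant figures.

1850 mg

k = ln 2 / 49.2 = 0.01409 hr⁻¹
Accumulation ratio R = 1 / (1 − e^(−kτ)) = 1 / (1 − e^(−0.01409×19.0)) = 1 / (1 − 0.7652) = 4.258
Loading dose = maintenance dose × R = 434 × 4.258 ≈ 1850 mg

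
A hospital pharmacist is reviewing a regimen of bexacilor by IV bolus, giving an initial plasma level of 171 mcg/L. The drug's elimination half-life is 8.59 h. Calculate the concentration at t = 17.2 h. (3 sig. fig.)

42.7 mcg/L

k = ln 2 / 8.59 = 0.08069 h⁻¹
17.2 h is 2.002 half-lives, so C = 171 × (1/2)^2.002 = 171 × 0.2496 ≈ 42.7 mcg/L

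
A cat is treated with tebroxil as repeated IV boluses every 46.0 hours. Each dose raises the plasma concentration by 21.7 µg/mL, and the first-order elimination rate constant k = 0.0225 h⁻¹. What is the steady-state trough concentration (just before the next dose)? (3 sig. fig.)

12.0 µg/mL

Fraction remaining after one interval: e^(−kτ) = e^(−0.02250 × 46.0) = 0.3552
R = 1 / (1 − 0.3552) = 1.551
Css,max = 21.7 × 1.551 = 33.66 µg/mL
Css,min = Css,max × e^(−kτ) = 33.66 × 0.3552 ≈ 12.0 µg/mL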